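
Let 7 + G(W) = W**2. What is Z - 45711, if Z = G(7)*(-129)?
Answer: -51129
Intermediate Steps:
G(W) = -7 + W**2
Z = -5418 (Z = (-7 + 7**2)*(-129) = (-7 + 49)*(-129) = 42*(-129) = -5418)
Z - 45711 = -5418 - 45711 = -51129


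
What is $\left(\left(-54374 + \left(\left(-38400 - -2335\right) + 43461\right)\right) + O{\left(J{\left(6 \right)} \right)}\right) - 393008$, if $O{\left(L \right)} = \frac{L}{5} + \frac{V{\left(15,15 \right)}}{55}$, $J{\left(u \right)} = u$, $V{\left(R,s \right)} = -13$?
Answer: $- \frac{24199177}{55} \approx -4.3999 \cdot 10^{5}$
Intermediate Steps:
$O{\left(L \right)} = - \frac{13}{55} + \frac{L}{5}$ ($O{\left(L \right)} = \frac{L}{5} - \frac{13}{55} = - \frac{13}{55} + \frac{L}{5}$)
$\left(\left(-54374 + \left(\left(-38400 - -2335\right) + 43461\right)\right) + O{\left(J{\left(6 \right)} \right)}\right) - 393008 = \left(\left(-54374 + \left(\left(-38400 - -2335\right) + 43461\right)\right) + \left(- \frac{13}{55} + \frac{1}{5} \cdot 6\right)\right) - 393008 = \left(\left(-54374 + \left(\left(-38400 + 2335\right) + 43461\right)\right) + \left(- \frac{13}{55} + \frac{6}{5}\right)\right) - 393008 = \left(\left(-54374 + \left(-36065 + 43461\right)\right) + \frac{53}{55}\right) - 393008 = \left(\left(-54374 + 7396\right) + \frac{53}{55}\right) - 393008 = \left(-46978 + \frac{53}{55}\right) - 393008 = - \frac{2583737}{55} - 393008 = - \frac{24199177}{55}$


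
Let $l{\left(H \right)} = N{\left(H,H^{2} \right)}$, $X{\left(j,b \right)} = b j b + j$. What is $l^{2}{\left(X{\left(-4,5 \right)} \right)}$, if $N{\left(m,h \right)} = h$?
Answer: $116985856$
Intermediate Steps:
$X{\left(j,b \right)} = j + j b^{2}$ ($X{\left(j,b \right)} = j b^{2} + j = j + j b^{2}$)
$l{\left(H \right)} = H^{2}$
$l^{2}{\left(X{\left(-4,5 \right)} \right)} = \left(\left(- 4 \left(1 + 5^{2}\right)\right)^{2}\right)^{2} = \left(\left(- 4 \left(1 + 25\right)\right)^{2}\right)^{2} = \left(\left(\left(-4\right) 26\right)^{2}\right)^{2} = \left(\left(-104\right)^{2}\right)^{2} = 10816^{2} = 116985856$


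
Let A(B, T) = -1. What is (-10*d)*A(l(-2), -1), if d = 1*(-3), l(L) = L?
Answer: -30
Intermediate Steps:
d = -3
(-10*d)*A(l(-2), -1) = -10*(-3)*(-1) = 30*(-1) = -30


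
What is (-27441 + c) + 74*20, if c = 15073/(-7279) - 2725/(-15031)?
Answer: -2840616585677/109410649 ≈ -25963.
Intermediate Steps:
c = -206726988/109410649 (c = 15073*(-1/7279) - 2725*(-1/15031) = -15073/7279 + 2725/15031 = -206726988/109410649 ≈ -1.8895)
(-27441 + c) + 74*20 = (-27441 - 206726988/109410649) + 74*20 = -3002544346197/109410649 + 1480 = -2840616585677/109410649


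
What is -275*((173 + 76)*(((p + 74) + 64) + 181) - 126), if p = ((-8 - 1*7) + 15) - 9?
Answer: -21192600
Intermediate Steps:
p = -9 (p = ((-8 - 7) + 15) - 9 = (-15 + 15) - 9 = 0 - 9 = -9)
-275*((173 + 76)*(((p + 74) + 64) + 181) - 126) = -275*((173 + 76)*(((-9 + 74) + 64) + 181) - 126) = -275*(249*((65 + 64) + 181) - 126) = -275*(249*(129 + 181) - 126) = -275*(249*310 - 126) = -275*(77190 - 126) = -275*77064 = -21192600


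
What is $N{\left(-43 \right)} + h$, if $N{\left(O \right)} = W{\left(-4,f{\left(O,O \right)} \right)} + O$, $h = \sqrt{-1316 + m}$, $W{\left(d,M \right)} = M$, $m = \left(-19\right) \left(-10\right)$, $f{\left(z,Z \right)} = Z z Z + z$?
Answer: $-79593 + i \sqrt{1126} \approx -79593.0 + 33.556 i$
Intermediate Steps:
$f{\left(z,Z \right)} = z + z Z^{2}$ ($f{\left(z,Z \right)} = z Z^{2} + z = z + z Z^{2}$)
$m = 190$
$h = i \sqrt{1126}$ ($h = \sqrt{-1316 + 190} = \sqrt{-1126} = i \sqrt{1126} \approx 33.556 i$)
$N{\left(O \right)} = O + O \left(1 + O^{2}\right)$ ($N{\left(O \right)} = O \left(1 + O^{2}\right) + O = O + O \left(1 + O^{2}\right)$)
$N{\left(-43 \right)} + h = - 43 \left(2 + \left(-43\right)^{2}\right) + i \sqrt{1126} = - 43 \left(2 + 1849\right) + i \sqrt{1126} = \left(-43\right) 1851 + i \sqrt{1126} = -79593 + i \sqrt{1126}$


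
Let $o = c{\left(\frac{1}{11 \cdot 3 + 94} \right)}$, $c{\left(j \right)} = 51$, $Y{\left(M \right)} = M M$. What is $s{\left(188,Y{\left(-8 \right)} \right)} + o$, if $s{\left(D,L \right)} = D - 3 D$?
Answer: $-325$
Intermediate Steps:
$Y{\left(M \right)} = M^{2}$
$s{\left(D,L \right)} = - 2 D$
$o = 51$
$s{\left(188,Y{\left(-8 \right)} \right)} + o = \left(-2\right) 188 + 51 = -376 + 51 = -325$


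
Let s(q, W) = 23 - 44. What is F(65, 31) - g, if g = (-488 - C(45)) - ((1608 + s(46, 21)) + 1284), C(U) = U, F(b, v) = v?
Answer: 3435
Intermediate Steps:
s(q, W) = -21
g = -3404 (g = (-488 - 1*45) - ((1608 - 21) + 1284) = (-488 - 45) - (1587 + 1284) = -533 - 1*2871 = -533 - 2871 = -3404)
F(65, 31) - g = 31 - 1*(-3404) = 31 + 3404 = 3435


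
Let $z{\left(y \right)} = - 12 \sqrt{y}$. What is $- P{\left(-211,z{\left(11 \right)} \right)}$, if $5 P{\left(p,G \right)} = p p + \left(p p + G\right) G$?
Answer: $-9221 + \frac{534252 \sqrt{11}}{5} \approx 3.4516 \cdot 10^{5}$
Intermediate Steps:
$P{\left(p,G \right)} = \frac{p^{2}}{5} + \frac{G \left(G + p^{2}\right)}{5}$ ($P{\left(p,G \right)} = \frac{p p + \left(p p + G\right) G}{5} = \frac{p^{2} + \left(p^{2} + G\right) G}{5} = \frac{p^{2} + \left(G + p^{2}\right) G}{5} = \frac{p^{2} + G \left(G + p^{2}\right)}{5} = \frac{p^{2}}{5} + \frac{G \left(G + p^{2}\right)}{5}$)
$- P{\left(-211,z{\left(11 \right)} \right)} = - (\frac{\left(- 12 \sqrt{11}\right)^{2}}{5} + \frac{\left(-211\right)^{2}}{5} + \frac{- 12 \sqrt{11} \left(-211\right)^{2}}{5}) = - (\frac{1}{5} \cdot 1584 + \frac{1}{5} \cdot 44521 + \frac{1}{5} \left(- 12 \sqrt{11}\right) 44521) = - (\frac{1584}{5} + \frac{44521}{5} - \frac{534252 \sqrt{11}}{5}) = - (9221 - \frac{534252 \sqrt{11}}{5}) = -9221 + \frac{534252 \sqrt{11}}{5}$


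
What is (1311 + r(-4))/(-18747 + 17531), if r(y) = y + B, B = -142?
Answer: -1165/1216 ≈ -0.95806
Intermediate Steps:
r(y) = -142 + y (r(y) = y - 142 = -142 + y)
(1311 + r(-4))/(-18747 + 17531) = (1311 + (-142 - 4))/(-18747 + 17531) = (1311 - 146)/(-1216) = 1165*(-1/1216) = -1165/1216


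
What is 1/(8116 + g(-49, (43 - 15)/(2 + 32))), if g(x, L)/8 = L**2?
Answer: 289/2347092 ≈ 0.00012313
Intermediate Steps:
g(x, L) = 8*L**2
1/(8116 + g(-49, (43 - 15)/(2 + 32))) = 1/(8116 + 8*((43 - 15)/(2 + 32))**2) = 1/(8116 + 8*(28/34)**2) = 1/(8116 + 8*(28*(1/34))**2) = 1/(8116 + 8*(14/17)**2) = 1/(8116 + 8*(196/289)) = 1/(8116 + 1568/289) = 1/(2347092/289) = 289/2347092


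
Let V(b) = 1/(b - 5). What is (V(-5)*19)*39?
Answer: -741/10 ≈ -74.100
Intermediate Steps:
V(b) = 1/(-5 + b)
(V(-5)*19)*39 = (19/(-5 - 5))*39 = (19/(-10))*39 = -⅒*19*39 = -19/10*39 = -741/10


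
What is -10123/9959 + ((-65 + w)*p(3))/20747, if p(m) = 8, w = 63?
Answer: -210181225/206619373 ≈ -1.0172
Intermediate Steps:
-10123/9959 + ((-65 + w)*p(3))/20747 = -10123/9959 + ((-65 + 63)*8)/20747 = -10123*1/9959 - 2*8*(1/20747) = -10123/9959 - 16*1/20747 = -10123/9959 - 16/20747 = -210181225/206619373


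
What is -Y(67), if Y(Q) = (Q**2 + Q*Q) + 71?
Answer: -9049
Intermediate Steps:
Y(Q) = 71 + 2*Q**2 (Y(Q) = (Q**2 + Q**2) + 71 = 2*Q**2 + 71 = 71 + 2*Q**2)
-Y(67) = -(71 + 2*67**2) = -(71 + 2*4489) = -(71 + 8978) = -1*9049 = -9049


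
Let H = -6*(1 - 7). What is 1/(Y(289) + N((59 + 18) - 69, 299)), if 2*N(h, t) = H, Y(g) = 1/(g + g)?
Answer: 578/10405 ≈ 0.055550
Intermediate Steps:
H = 36 (H = -6*(-6) = 36)
Y(g) = 1/(2*g)
N(h, t) = 18 (N(h, t) = (½)*36 = 18)
1/(Y(289) + N((59 + 18) - 69, 299)) = 1/((½)/289 + 18) = 1/((½)*(1/289) + 18) = 1/(1/578 + 18) = 1/(10405/578) = 578/10405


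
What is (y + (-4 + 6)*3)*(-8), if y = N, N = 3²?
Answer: -120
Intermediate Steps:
N = 9
y = 9
(y + (-4 + 6)*3)*(-8) = (9 + (-4 + 6)*3)*(-8) = (9 + 2*3)*(-8) = (9 + 6)*(-8) = 15*(-8) = -120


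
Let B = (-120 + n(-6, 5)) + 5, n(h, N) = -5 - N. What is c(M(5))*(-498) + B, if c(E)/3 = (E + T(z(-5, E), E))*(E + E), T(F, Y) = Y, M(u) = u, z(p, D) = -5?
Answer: -149525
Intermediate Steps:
c(E) = 12*E**2 (c(E) = 3*((E + E)*(E + E)) = 3*((2*E)*(2*E)) = 3*(4*E**2) = 12*E**2)
B = -125 (B = (-120 + (-5 - 1*5)) + 5 = (-120 + (-5 - 5)) + 5 = (-120 - 10) + 5 = -130 + 5 = -125)
c(M(5))*(-498) + B = (12*5**2)*(-498) - 125 = (12*25)*(-498) - 125 = 300*(-498) - 125 = -149400 - 125 = -149525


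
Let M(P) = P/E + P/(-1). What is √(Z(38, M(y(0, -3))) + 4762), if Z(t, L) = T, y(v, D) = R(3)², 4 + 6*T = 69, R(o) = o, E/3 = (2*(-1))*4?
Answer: √171822/6 ≈ 69.086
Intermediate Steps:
E = -24 (E = 3*((2*(-1))*4) = 3*(-2*4) = 3*(-8) = -24)
T = 65/6 (T = -⅔ + (⅙)*69 = -⅔ + 23/2 = 65/6 ≈ 10.833)
y(v, D) = 9 (y(v, D) = 3² = 9)
M(P) = -25*P/24 (M(P) = P/(-24) + P/(-1) = P*(-1/24) + P*(-1) = -P/24 - P = -25*P/24)
Z(t, L) = 65/6
√(Z(38, M(y(0, -3))) + 4762) = √(65/6 + 4762) = √(28637/6) = √171822/6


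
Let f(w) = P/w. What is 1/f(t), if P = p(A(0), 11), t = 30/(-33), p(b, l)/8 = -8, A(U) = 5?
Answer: 5/352 ≈ 0.014205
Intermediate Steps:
p(b, l) = -64 (p(b, l) = 8*(-8) = -64)
t = -10/11 (t = 30*(-1/33) = -10/11 ≈ -0.90909)
P = -64
f(w) = -64/w
1/f(t) = 1/(-64/(-10/11)) = 1/(-64*(-11/10)) = 1/(352/5) = 5/352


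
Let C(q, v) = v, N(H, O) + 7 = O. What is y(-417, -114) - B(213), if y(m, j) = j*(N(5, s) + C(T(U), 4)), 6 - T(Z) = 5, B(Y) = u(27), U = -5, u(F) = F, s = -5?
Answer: 885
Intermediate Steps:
B(Y) = 27
T(Z) = 1 (T(Z) = 6 - 1*5 = 6 - 5 = 1)
N(H, O) = -7 + O
y(m, j) = -8*j (y(m, j) = j*((-7 - 5) + 4) = j*(-12 + 4) = j*(-8) = -8*j)
y(-417, -114) - B(213) = -8*(-114) - 1*27 = 912 - 27 = 885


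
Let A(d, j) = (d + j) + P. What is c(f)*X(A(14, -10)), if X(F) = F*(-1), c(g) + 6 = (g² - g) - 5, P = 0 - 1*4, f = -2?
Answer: 0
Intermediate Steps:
P = -4 (P = 0 - 4 = -4)
c(g) = -11 + g² - g (c(g) = -6 + ((g² - g) - 5) = -6 + (-5 + g² - g) = -11 + g² - g)
A(d, j) = -4 + d + j (A(d, j) = (d + j) - 4 = -4 + d + j)
X(F) = -F
c(f)*X(A(14, -10)) = (-11 + (-2)² - 1*(-2))*(-(-4 + 14 - 10)) = (-11 + 4 + 2)*(-1*0) = -5*0 = 0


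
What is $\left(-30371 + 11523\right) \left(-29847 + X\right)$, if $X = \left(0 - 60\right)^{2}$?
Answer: $494703456$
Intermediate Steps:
$X = 3600$ ($X = \left(-60\right)^{2} = 3600$)
$\left(-30371 + 11523\right) \left(-29847 + X\right) = \left(-30371 + 11523\right) \left(-29847 + 3600\right) = \left(-18848\right) \left(-26247\right) = 494703456$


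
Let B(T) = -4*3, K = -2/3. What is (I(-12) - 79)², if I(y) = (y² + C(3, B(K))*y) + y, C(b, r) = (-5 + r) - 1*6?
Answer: 108241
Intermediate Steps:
K = -⅔ (K = -2*⅓ = -⅔ ≈ -0.66667)
B(T) = -12
C(b, r) = -11 + r (C(b, r) = (-5 + r) - 6 = -11 + r)
I(y) = y² - 22*y (I(y) = (y² + (-11 - 12)*y) + y = (y² - 23*y) + y = y² - 22*y)
(I(-12) - 79)² = (-12*(-22 - 12) - 79)² = (-12*(-34) - 79)² = (408 - 79)² = 329² = 108241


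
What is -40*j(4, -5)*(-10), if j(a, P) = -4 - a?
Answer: -3200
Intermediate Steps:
-40*j(4, -5)*(-10) = -40*(-4 - 1*4)*(-10) = -40*(-4 - 4)*(-10) = -(-320)*(-10) = -40*80 = -3200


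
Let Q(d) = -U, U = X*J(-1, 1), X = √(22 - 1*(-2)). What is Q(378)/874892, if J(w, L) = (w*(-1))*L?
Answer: -√6/437446 ≈ -5.5995e-6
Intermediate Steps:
X = 2*√6 (X = √(22 + 2) = √24 = 2*√6 ≈ 4.8990)
J(w, L) = -L*w (J(w, L) = (-w)*L = -L*w)
U = 2*√6 (U = (2*√6)*(-1*1*(-1)) = (2*√6)*1 = 2*√6 ≈ 4.8990)
Q(d) = -2*√6
Q(378)/874892 = -2*√6/874892 = -2*√6*(1/874892) = -√6/437446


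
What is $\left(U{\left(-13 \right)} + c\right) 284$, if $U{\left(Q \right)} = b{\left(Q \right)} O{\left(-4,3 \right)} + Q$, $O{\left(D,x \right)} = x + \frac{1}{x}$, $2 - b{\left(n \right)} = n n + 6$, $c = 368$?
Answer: $- \frac{188860}{3} \approx -62953.0$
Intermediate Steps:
$b{\left(n \right)} = -4 - n^{2}$ ($b{\left(n \right)} = 2 - \left(n n + 6\right) = 2 - \left(n^{2} + 6\right) = 2 - \left(6 + n^{2}\right) = -4 - n^{2}$)
$U{\left(Q \right)} = - \frac{40}{3} + Q - \frac{10 Q^{2}}{3}$ ($U{\left(Q \right)} = \left(-4 - Q^{2}\right) \left(3 + \frac{1}{3}\right) + Q = \left(-4 - Q^{2}\right) \frac{10}{3} + Q = \left(- \frac{40}{3} - \frac{10 Q^{2}}{3}\right) + Q = - \frac{40}{3} + Q - \frac{10 Q^{2}}{3}$)
$\left(U{\left(-13 \right)} + c\right) 284 = \left(\left(- \frac{40}{3} - 13 - \frac{10 \left(-13\right)^{2}}{3}\right) + 368\right) 284 = \left(\left(- \frac{40}{3} - 13 - \frac{1690}{3}\right) + 368\right) 284 = \left(- \frac{1769}{3} + 368\right) 284 = \left(- \frac{665}{3}\right) 284 = - \frac{188860}{3}$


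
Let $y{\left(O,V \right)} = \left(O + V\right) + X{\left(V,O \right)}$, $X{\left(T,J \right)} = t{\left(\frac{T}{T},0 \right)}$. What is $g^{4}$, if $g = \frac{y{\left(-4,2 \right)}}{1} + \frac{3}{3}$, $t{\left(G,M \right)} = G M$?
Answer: $1$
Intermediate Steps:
$X{\left(T,J \right)} = 0$ ($X{\left(T,J \right)} = \frac{T}{T} 0 = 1 \cdot 0 = 0$)
$y{\left(O,V \right)} = O + V$ ($y{\left(O,V \right)} = \left(O + V\right) + 0 = O + V$)
$g = -1$ ($g = \frac{-4 + 2}{1} + \frac{3}{3} = \left(-2\right) 1 + 3 \cdot \frac{1}{3} = -2 + 1 = -1$)
$g^{4} = \left(-1\right)^{4} = 1$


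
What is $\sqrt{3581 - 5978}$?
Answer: $i \sqrt{2397} \approx 48.959 i$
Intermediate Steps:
$\sqrt{3581 - 5978} = \sqrt{-2397} = i \sqrt{2397}$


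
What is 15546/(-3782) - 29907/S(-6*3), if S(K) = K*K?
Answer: -6563621/68076 ≈ -96.416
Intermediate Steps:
S(K) = K²
15546/(-3782) - 29907/S(-6*3) = 15546/(-3782) - 29907/((-6*3)²) = 15546*(-1/3782) - 29907/((-18)²) = -7773/1891 - 29907/324 = -7773/1891 - 29907*1/324 = -7773/1891 - 3323/36 = -6563621/68076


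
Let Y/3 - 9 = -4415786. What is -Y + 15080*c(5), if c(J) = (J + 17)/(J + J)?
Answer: 13280507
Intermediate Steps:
c(J) = (17 + J)/(2*J) (c(J) = (17 + J)/((2*J)) = (17 + J)*(1/(2*J)) = (17 + J)/(2*J))
Y = -13247331 (Y = 27 + 3*(-4415786) = 27 - 13247358 = -13247331)
-Y + 15080*c(5) = -1*(-13247331) + 15080*((½)*(17 + 5)/5) = 13247331 + 15080*((½)*(⅕)*22) = 13247331 + 15080*(11/5) = 13247331 + 33176 = 13280507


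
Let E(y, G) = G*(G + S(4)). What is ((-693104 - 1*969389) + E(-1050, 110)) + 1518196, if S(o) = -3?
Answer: -132527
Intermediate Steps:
E(y, G) = G*(-3 + G) (E(y, G) = G*(G - 3) = G*(-3 + G))
((-693104 - 1*969389) + E(-1050, 110)) + 1518196 = ((-693104 - 1*969389) + 110*(-3 + 110)) + 1518196 = ((-693104 - 969389) + 110*107) + 1518196 = (-1662493 + 11770) + 1518196 = -1650723 + 1518196 = -132527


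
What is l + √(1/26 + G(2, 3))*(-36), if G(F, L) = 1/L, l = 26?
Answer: 26 - 6*√2262/13 ≈ 4.0490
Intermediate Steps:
l + √(1/26 + G(2, 3))*(-36) = 26 + √(1/26 + 1/3)*(-36) = 26 + √(1/26 + ⅓)*(-36) = 26 + √(29/78)*(-36) = 26 + (√2262/78)*(-36) = 26 - 6*√2262/13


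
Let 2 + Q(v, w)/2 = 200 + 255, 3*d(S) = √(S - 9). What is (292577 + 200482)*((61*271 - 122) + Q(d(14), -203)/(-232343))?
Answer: 1879795021240479/232343 ≈ 8.0906e+9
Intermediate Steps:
d(S) = √(-9 + S)/3 (d(S) = √(S - 9)/3 = √(-9 + S)/3)
Q(v, w) = 906 (Q(v, w) = -4 + 2*(200 + 255) = -4 + 2*455 = -4 + 910 = 906)
(292577 + 200482)*((61*271 - 122) + Q(d(14), -203)/(-232343)) = (292577 + 200482)*((61*271 - 122) + 906/(-232343)) = 493059*((16531 - 122) + 906*(-1/232343)) = 493059*(16409 - 906/232343) = 493059*(3812515381/232343) = 1879795021240479/232343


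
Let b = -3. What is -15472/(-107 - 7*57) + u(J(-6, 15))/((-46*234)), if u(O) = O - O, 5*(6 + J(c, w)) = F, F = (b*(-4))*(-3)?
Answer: 7736/253 ≈ 30.577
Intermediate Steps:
F = -36 (F = -3*(-4)*(-3) = 12*(-3) = -36)
J(c, w) = -66/5 (J(c, w) = -6 + (⅕)*(-36) = -6 - 36/5 = -66/5)
u(O) = 0
-15472/(-107 - 7*57) + u(J(-6, 15))/((-46*234)) = -15472/(-107 - 7*57) + 0/((-46*234)) = -15472/(-107 - 399) + 0/(-10764) = -15472/(-506) + 0*(-1/10764) = -15472*(-1/506) + 0 = 7736/253 + 0 = 7736/253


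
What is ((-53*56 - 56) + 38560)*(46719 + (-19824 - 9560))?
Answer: 616016560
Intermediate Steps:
((-53*56 - 56) + 38560)*(46719 + (-19824 - 9560)) = ((-2968 - 56) + 38560)*(46719 - 29384) = (-3024 + 38560)*17335 = 35536*17335 = 616016560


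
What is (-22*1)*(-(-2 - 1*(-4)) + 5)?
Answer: -66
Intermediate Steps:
(-22*1)*(-(-2 - 1*(-4)) + 5) = -22*(-(-2 + 4) + 5) = -22*(-1*2 + 5) = -22*(-2 + 5) = -22*3 = -66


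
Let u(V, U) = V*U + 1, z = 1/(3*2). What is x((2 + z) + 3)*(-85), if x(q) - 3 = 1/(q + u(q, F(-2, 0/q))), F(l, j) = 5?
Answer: -8245/32 ≈ -257.66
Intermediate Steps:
z = 1/6 ≈ 0.16667
u(V, U) = 1 + U*V (u(V, U) = U*V + 1 = 1 + U*V)
x(q) = 3 + 1/(1 + 6*q) (x(q) = 3 + 1/(q + (1 + 5*q)) = 3 + 1/(1 + 6*q))
x((2 + z) + 3)*(-85) = (2*(2 + 9*((2 + 1/6) + 3))/(1 + 6*((2 + 1/6) + 3)))*(-85) = (2*(2 + 9*(13/6 + 3))/(1 + 6*(13/6 + 3)))*(-85) = (2*(2 + 9*(31/6))/(1 + 6*(31/6)))*(-85) = (2*(2 + 93/2)/(1 + 31))*(-85) = (2*(97/2)/32)*(-85) = (2*(1/32)*(97/2))*(-85) = (97/32)*(-85) = -8245/32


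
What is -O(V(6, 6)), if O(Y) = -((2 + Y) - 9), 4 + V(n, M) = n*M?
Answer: 25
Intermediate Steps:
V(n, M) = -4 + M*n (V(n, M) = -4 + n*M = -4 + M*n)
O(Y) = 7 - Y (O(Y) = -(-7 + Y) = 7 - Y)
-O(V(6, 6)) = -(7 - (-4 + 6*6)) = -(7 - (-4 + 36)) = -(7 - 1*32) = -(7 - 32) = -1*(-25) = 25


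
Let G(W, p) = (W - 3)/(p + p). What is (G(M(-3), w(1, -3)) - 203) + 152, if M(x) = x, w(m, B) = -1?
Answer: -48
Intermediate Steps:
G(W, p) = (-3 + W)/(2*p) (G(W, p) = (-3 + W)/((2*p)) = (-3 + W)*(1/(2*p)) = (-3 + W)/(2*p))
(G(M(-3), w(1, -3)) - 203) + 152 = ((1/2)*(-3 - 3)/(-1) - 203) + 152 = ((1/2)*(-1)*(-6) - 203) + 152 = (3 - 203) + 152 = -200 + 152 = -48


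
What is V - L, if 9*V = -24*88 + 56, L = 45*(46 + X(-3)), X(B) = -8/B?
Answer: -21766/9 ≈ -2418.4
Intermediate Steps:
L = 2190 (L = 45*(46 - 8/(-3)) = 45*(46 - 8*(-⅓)) = 45*(46 + 8/3) = 45*(146/3) = 2190)
V = -2056/9 (V = (-24*88 + 56)/9 = (-2112 + 56)/9 = (⅑)*(-2056) = -2056/9 ≈ -228.44)
V - L = -2056/9 - 1*2190 = -2056/9 - 2190 = -21766/9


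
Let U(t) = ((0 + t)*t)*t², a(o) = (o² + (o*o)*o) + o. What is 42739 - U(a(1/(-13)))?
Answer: 995736859442142258/23298085122481 ≈ 42739.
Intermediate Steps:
a(o) = o + o² + o³ (a(o) = (o² + o²*o) + o = (o² + o³) + o = o + o² + o³)
U(t) = t⁴ (U(t) = (t*t)*t² = t²*t² = t⁴)
42739 - U(a(1/(-13))) = 42739 - ((1 + 1/(-13) + (1/(-13))²)/(-13))⁴ = 42739 - (-(1 - 1/13 + (-1/13)²)/13)⁴ = 42739 - (-(1 - 1/13 + 1/169)/13)⁴ = 42739 - (-1/13*157/169)⁴ = 42739 - (-157/2197)⁴ = 42739 - 1*607573201/23298085122481 = 42739 - 607573201/23298085122481 = 995736859442142258/23298085122481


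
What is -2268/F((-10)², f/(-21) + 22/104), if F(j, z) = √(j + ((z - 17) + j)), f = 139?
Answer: -4536*√52645047/192839 ≈ -170.67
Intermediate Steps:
F(j, z) = √(-17 + z + 2*j) (F(j, z) = √(j + ((-17 + z) + j)) = √(j + (-17 + j + z)) = √(-17 + z + 2*j))
-2268/F((-10)², f/(-21) + 22/104) = -2268/√(-17 + (139/(-21) + 22/104) + 2*(-10)²) = -2268/√(-17 + (139*(-1/21) + 22*(1/104)) + 2*100) = -2268/√(-17 + (-139/21 + 11/52) + 200) = -2268/√(-17 - 6997/1092 + 200) = -2268*2*√52645047/192839 = -4536*√52645047/192839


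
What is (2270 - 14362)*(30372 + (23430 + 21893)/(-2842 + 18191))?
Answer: -5637594525892/15349 ≈ -3.6729e+8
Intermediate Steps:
(2270 - 14362)*(30372 + (23430 + 21893)/(-2842 + 18191)) = -12092*(30372 + 45323/15349) = -12092*466225151/15349 = -5637594525892/15349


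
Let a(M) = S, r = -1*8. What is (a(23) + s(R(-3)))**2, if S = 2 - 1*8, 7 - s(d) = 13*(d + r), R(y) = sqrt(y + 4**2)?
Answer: 13222 - 2730*sqrt(13) ≈ 3378.8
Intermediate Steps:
r = -8
R(y) = sqrt(16 + y) (R(y) = sqrt(y + 16) = sqrt(16 + y))
s(d) = 111 - 13*d (s(d) = 7 - 13*(d - 8) = 7 - 13*(-8 + d) = 7 - (-104 + 13*d) = 7 + (104 - 13*d) = 111 - 13*d)
S = -6 (S = 2 - 8 = -6)
a(M) = -6
(a(23) + s(R(-3)))**2 = (-6 + (111 - 13*sqrt(16 - 3)))**2 = (-6 + (111 - 13*sqrt(13)))**2 = (105 - 13*sqrt(13))**2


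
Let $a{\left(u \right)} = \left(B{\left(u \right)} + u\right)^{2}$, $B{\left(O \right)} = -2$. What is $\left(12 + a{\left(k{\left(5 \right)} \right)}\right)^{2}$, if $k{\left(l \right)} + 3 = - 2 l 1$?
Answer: $56169$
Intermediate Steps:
$k{\left(l \right)} = -3 - 2 l$ ($k{\left(l \right)} = -3 + - 2 l 1 = -3 - 2 l$)
$a{\left(u \right)} = \left(-2 + u\right)^{2}$
$\left(12 + a{\left(k{\left(5 \right)} \right)}\right)^{2} = \left(12 + \left(-2 - 13\right)^{2}\right)^{2} = \left(12 + \left(-15\right)^{2}\right)^{2} = \left(12 + 225\right)^{2} = 237^{2} = 56169$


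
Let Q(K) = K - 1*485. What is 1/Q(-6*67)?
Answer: -1/887 ≈ -0.0011274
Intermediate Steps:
Q(K) = -485 + K (Q(K) = K - 485 = -485 + K)
1/Q(-6*67) = 1/(-485 - 6*67) = 1/(-485 - 402) = 1/(-887) = -1/887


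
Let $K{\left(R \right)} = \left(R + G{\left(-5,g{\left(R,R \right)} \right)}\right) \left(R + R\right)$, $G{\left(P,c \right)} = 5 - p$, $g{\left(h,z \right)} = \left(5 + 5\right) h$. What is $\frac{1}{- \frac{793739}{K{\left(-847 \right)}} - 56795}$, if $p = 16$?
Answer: $- \frac{1453452}{82549600079} \approx -1.7607 \cdot 10^{-5}$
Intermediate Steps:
$g{\left(h,z \right)} = 10 h$
$G{\left(P,c \right)} = -11$ ($G{\left(P,c \right)} = 5 - 16 = -11$)
$K{\left(R \right)} = 2 R \left(-11 + R\right)$ ($K{\left(R \right)} = \left(R - 11\right) \left(R + R\right) = \left(-11 + R\right) 2 R = 2 R \left(-11 + R\right)$)
$\frac{1}{- \frac{793739}{K{\left(-847 \right)}} - 56795} = \frac{1}{- \frac{793739}{2 \left(-847\right) \left(-11 - 847\right)} - 56795} = \frac{1}{- \frac{793739}{2 \left(-847\right) \left(-858\right)} - 56795} = \frac{1}{- \frac{793739}{1453452} - 56795} = \frac{1}{- \frac{82549600079}{1453452}} = - \frac{1453452}{82549600079}$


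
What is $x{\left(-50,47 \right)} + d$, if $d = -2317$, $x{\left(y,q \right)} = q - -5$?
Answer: $-2265$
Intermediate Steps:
$x{\left(y,q \right)} = 5 + q$ ($x{\left(y,q \right)} = q + 5 = 5 + q$)
$x{\left(-50,47 \right)} + d = \left(5 + 47\right) - 2317 = 52 - 2317 = -2265$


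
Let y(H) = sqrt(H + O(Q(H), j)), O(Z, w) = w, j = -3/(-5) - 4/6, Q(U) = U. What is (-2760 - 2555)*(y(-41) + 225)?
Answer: -1195875 - 2126*I*sqrt(2310)/3 ≈ -1.1959e+6 - 34060.0*I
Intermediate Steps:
j = -1/15 (j = -3*(-1/5) - 4*1/6 = 3/5 - 2/3 = -1/15 ≈ -0.066667)
y(H) = sqrt(-1/15 + H) (y(H) = sqrt(H - 1/15) = sqrt(-1/15 + H))
(-2760 - 2555)*(y(-41) + 225) = (-2760 - 2555)*(sqrt(-15 + 225*(-41))/15 + 225) = -5315*(sqrt(-15 - 9225)/15 + 225) = -5315*(sqrt(-9240)/15 + 225) = -5315*((2*I*sqrt(2310))/15 + 225) = -5315*(2*I*sqrt(2310)/15 + 225) = -5315*(225 + 2*I*sqrt(2310)/15) = -1195875 - 2126*I*sqrt(2310)/3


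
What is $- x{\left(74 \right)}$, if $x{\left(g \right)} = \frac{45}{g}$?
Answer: $- \frac{45}{74} \approx -0.60811$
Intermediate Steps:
$- x{\left(74 \right)} = - \frac{45}{74}$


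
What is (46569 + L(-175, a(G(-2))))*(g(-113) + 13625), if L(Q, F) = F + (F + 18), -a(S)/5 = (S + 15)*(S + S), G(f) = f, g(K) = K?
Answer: 636509784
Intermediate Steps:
a(S) = -10*S*(15 + S) (a(S) = -5*(S + 15)*(S + S) = -5*(15 + S)*2*S = -10*S*(15 + S))
L(Q, F) = 18 + 2*F (L(Q, F) = F + (18 + F) = 18 + 2*F)
(46569 + L(-175, a(G(-2))))*(g(-113) + 13625) = (46569 + (18 + 2*(-10*(-2)*(15 - 2))))*(-113 + 13625) = (46569 + (18 + 2*(-10*(-2)*13)))*13512 = (46569 + (18 + 2*260))*13512 = (46569 + (18 + 520))*13512 = (46569 + 538)*13512 = 47107*13512 = 636509784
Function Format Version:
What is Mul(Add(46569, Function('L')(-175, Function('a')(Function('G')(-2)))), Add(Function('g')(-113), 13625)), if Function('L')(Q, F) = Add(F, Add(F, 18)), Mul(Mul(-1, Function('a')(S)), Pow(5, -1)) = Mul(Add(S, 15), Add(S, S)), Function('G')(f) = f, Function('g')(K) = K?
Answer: 636509784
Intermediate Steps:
Function('a')(S) = Mul(-10, S, Add(15, S)) (Function('a')(S) = Mul(-5, Mul(Add(S, 15), Add(S, S))) = Mul(-5, Mul(Add(15, S), Mul(2, S))) = Mul(-5, Mul(2, S, Add(15, S))) = Mul(-10, S, Add(15, S)))
Function('L')(Q, F) = Add(18, Mul(2, F)) (Function('L')(Q, F) = Add(F, Add(18, F)) = Add(18, Mul(2, F)))
Mul(Add(46569, Function('L')(-175, Function('a')(Function('G')(-2)))), Add(Function('g')(-113), 13625)) = Mul(Add(46569, Add(18, Mul(2, Mul(-10, -2, Add(15, -2))))), Add(-113, 13625)) = Mul(Add(46569, Add(18, Mul(2, Mul(-10, -2, 13)))), 13512) = Mul(Add(46569, Add(18, Mul(2, 260))), 13512) = Mul(Add(46569, Add(18, 520)), 13512) = Mul(Add(46569, 538), 13512) = Mul(47107, 13512) = 636509784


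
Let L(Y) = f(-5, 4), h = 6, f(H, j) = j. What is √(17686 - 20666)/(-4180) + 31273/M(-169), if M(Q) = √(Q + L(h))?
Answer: I*(-1188374*√165 - 3*√745)/6270 ≈ -2434.6*I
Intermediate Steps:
L(Y) = 4
M(Q) = √(4 + Q) (M(Q) = √(Q + 4) = √(4 + Q))
√(17686 - 20666)/(-4180) + 31273/M(-169) = √(17686 - 20666)/(-4180) + 31273/(√(4 - 169)) = √(-2980)*(-1/4180) + 31273/(√(-165)) = (2*I*√745)*(-1/4180) + 31273/((I*√165)) = -I*√745/2090 + 31273*(-I*√165/165) = -I*√745/2090 - 2843*I*√165/15 = -2843*I*√165/15 - I*√745/2090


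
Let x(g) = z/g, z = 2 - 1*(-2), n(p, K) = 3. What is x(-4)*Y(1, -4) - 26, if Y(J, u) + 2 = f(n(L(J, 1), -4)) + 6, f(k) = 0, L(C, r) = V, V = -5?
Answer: -30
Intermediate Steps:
L(C, r) = -5
z = 4 (z = 2 + 2 = 4)
Y(J, u) = 4 (Y(J, u) = -2 + (0 + 6) = -2 + 6 = 4)
x(g) = 4/g
x(-4)*Y(1, -4) - 26 = (4/(-4))*4 - 26 = (4*(-1/4))*4 - 26 = -1*4 - 26 = -4 - 26 = -30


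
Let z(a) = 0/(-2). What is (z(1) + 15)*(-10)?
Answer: -150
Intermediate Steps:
z(a) = 0 (z(a) = 0*(-½) = 0)
(z(1) + 15)*(-10) = (0 + 15)*(-10) = 15*(-10) = -150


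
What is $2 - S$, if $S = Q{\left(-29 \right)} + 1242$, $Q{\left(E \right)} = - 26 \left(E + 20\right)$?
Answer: $-1474$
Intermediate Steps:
$Q{\left(E \right)} = -520 - 26 E$ ($Q{\left(E \right)} = - 26 \left(20 + E\right) = -520 - 26 E$)
$S = 1476$ ($S = \left(-520 - -754\right) + 1242 = \left(-520 + 754\right) + 1242 = 234 + 1242 = 1476$)
$2 - S = 2 - 1476 = -1474$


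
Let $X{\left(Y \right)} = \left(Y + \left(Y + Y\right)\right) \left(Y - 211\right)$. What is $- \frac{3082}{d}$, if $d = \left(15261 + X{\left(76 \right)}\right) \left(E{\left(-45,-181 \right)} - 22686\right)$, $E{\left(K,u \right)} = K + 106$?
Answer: $- \frac{3082}{351117375} \approx -8.7777 \cdot 10^{-6}$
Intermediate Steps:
$E{\left(K,u \right)} = 106 + K$
$X{\left(Y \right)} = 3 Y \left(-211 + Y\right)$ ($X{\left(Y \right)} = \left(Y + 2 Y\right) \left(-211 + Y\right) = 3 Y \left(-211 + Y\right)$)
$d = 351117375$ ($d = \left(15261 + 3 \cdot 76 \left(-211 + 76\right)\right) \left(\left(106 - 45\right) - 22686\right) = \left(15261 + 3 \cdot 76 \left(-135\right)\right) \left(61 - 22686\right) = \left(15261 - 30780\right) \left(-22625\right) = \left(-15519\right) \left(-22625\right) = 351117375$)
$- \frac{3082}{d} = - \frac{3082}{351117375}$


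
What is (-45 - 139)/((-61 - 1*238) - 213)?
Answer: 23/64 ≈ 0.35938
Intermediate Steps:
(-45 - 139)/((-61 - 1*238) - 213) = -184/((-61 - 238) - 213) = -184/(-299 - 213) = -184/(-512) = -184*(-1/512) = 23/64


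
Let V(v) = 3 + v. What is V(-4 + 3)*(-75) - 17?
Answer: -167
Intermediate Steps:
V(-4 + 3)*(-75) - 17 = (3 + (-4 + 3))*(-75) - 17 = (3 - 1)*(-75) - 17 = 2*(-75) - 17 = -150 - 17 = -167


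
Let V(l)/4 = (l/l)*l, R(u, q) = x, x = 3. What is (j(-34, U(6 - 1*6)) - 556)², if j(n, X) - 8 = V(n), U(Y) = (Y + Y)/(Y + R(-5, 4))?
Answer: 467856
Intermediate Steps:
R(u, q) = 3
U(Y) = 2*Y/(3 + Y) (U(Y) = (Y + Y)/(Y + 3) = (2*Y)/(3 + Y) = 2*Y/(3 + Y))
V(l) = 4*l (V(l) = 4*((l/l)*l) = 4*(1*l) = 4*l)
j(n, X) = 8 + 4*n
(j(-34, U(6 - 1*6)) - 556)² = ((8 + 4*(-34)) - 556)² = ((8 - 136) - 556)² = (-128 - 556)² = (-684)² = 467856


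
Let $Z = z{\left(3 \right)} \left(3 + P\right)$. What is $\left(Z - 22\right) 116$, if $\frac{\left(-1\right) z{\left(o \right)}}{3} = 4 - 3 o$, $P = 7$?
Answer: $14848$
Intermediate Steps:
$z{\left(o \right)} = -12 + 9 o$ ($z{\left(o \right)} = - 3 \left(4 - 3 o\right) = -12 + 9 o$)
$Z = 150$ ($Z = \left(-12 + 9 \cdot 3\right) \left(3 + 7\right) = \left(-12 + 27\right) 10 = 15 \cdot 10 = 150$)
$\left(Z - 22\right) 116 = \left(150 - 22\right) 116 = 128 \cdot 116 = 14848$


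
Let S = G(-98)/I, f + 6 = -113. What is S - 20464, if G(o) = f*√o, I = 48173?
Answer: -20464 - 833*I*√2/48173 ≈ -20464.0 - 0.024454*I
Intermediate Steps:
f = -119 (f = -6 - 113 = -119)
G(o) = -119*√o
S = -833*I*√2/48173 ≈ -0.024454*I
S - 20464 = -833*I*√2/48173 - 20464 = -20464 - 833*I*√2/48173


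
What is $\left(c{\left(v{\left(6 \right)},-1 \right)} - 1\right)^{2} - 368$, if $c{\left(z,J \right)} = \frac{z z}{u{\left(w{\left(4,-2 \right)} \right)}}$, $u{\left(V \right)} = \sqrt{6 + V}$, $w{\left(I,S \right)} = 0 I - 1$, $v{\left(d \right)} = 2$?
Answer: $- \frac{1819}{5} - \frac{8 \sqrt{5}}{5} \approx -367.38$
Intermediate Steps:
$w{\left(I,S \right)} = -1$ ($w{\left(I,S \right)} = 0 - 1 = -1$)
$c{\left(z,J \right)} = \frac{\sqrt{5} z^{2}}{5}$ ($c{\left(z,J \right)} = \frac{z z}{\sqrt{6 - 1}} = \frac{z^{2}}{\sqrt{5}} = z^{2} \frac{\sqrt{5}}{5} = \frac{\sqrt{5} z^{2}}{5}$)
$\left(c{\left(v{\left(6 \right)},-1 \right)} - 1\right)^{2} - 368 = \left(\frac{\sqrt{5} \cdot 2^{2}}{5} - 1\right)^{2} - 368 = \left(\frac{1}{5} \sqrt{5} \cdot 4 - 1\right)^{2} - 368 = \left(\frac{4 \sqrt{5}}{5} - 1\right)^{2} - 368 = \left(-1 + \frac{4 \sqrt{5}}{5}\right)^{2} - 368 = -368 + \left(-1 + \frac{4 \sqrt{5}}{5}\right)^{2}$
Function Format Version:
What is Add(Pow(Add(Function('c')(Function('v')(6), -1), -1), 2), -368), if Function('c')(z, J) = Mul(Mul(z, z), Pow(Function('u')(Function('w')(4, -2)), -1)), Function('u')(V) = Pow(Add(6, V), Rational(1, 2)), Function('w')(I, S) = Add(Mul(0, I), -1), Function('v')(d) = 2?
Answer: Add(Rational(-1819, 5), Mul(Rational(-8, 5), Pow(5, Rational(1, 2)))) ≈ -367.38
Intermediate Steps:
Function('w')(I, S) = -1 (Function('w')(I, S) = Add(0, -1) = -1)
Function('c')(z, J) = Mul(Rational(1, 5), Pow(5, Rational(1, 2)), Pow(z, 2)) (Function('c')(z, J) = Mul(Mul(z, z), Pow(Pow(Add(6, -1), Rational(1, 2)), -1)) = Mul(Pow(z, 2), Pow(Pow(5, Rational(1, 2)), -1)) = Mul(Pow(z, 2), Mul(Rational(1, 5), Pow(5, Rational(1, 2)))) = Mul(Rational(1, 5), Pow(5, Rational(1, 2)), Pow(z, 2)))
Add(Pow(Add(Function('c')(Function('v')(6), -1), -1), 2), -368) = Add(Pow(Add(Mul(Rational(1, 5), Pow(5, Rational(1, 2)), Pow(2, 2)), -1), 2), -368) = Add(Pow(Add(Mul(Rational(1, 5), Pow(5, Rational(1, 2)), 4), -1), 2), -368) = Add(Pow(Add(Mul(Rational(4, 5), Pow(5, Rational(1, 2))), -1), 2), -368) = Add(Pow(Add(-1, Mul(Rational(4, 5), Pow(5, Rational(1, 2)))), 2), -368) = Add(-368, Pow(Add(-1, Mul(Rational(4, 5), Pow(5, Rational(1, 2)))), 2))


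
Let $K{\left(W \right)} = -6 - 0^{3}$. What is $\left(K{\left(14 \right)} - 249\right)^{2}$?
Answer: $65025$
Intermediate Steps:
$K{\left(W \right)} = -6$ ($K{\left(W \right)} = -6 - 0 = -6 + 0 = -6$)
$\left(K{\left(14 \right)} - 249\right)^{2} = \left(-6 - 249\right)^{2} = \left(-255\right)^{2} = 65025$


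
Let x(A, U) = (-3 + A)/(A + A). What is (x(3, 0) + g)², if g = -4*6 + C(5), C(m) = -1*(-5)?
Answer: 361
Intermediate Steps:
C(m) = 5
x(A, U) = (-3 + A)/(2*A) (x(A, U) = (-3 + A)/((2*A)) = (-3 + A)*(1/(2*A)) = (-3 + A)/(2*A))
g = -19 (g = -4*6 + 5 = -24 + 5 = -19)
(x(3, 0) + g)² = ((½)*(-3 + 3)/3 - 19)² = ((½)*(⅓)*0 - 19)² = (0 - 19)² = (-19)² = 361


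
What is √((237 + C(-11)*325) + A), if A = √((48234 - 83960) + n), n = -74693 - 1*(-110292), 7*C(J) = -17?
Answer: √(-27062 + 49*I*√127)/7 ≈ 0.23975 + 23.502*I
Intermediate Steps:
C(J) = -17/7 (C(J) = (⅐)*(-17) = -17/7)
n = 35599 (n = -74693 + 110292 = 35599)
A = I*√127 (A = √((48234 - 83960) + 35599) = √(-35726 + 35599) = √(-127) = I*√127 ≈ 11.269*I)
√((237 + C(-11)*325) + A) = √((237 - 17/7*325) + I*√127) = √((237 - 5525/7) + I*√127) = √(-3866/7 + I*√127)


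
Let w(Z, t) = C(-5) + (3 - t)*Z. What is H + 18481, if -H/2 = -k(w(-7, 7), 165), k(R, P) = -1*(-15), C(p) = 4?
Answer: 18511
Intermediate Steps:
w(Z, t) = 4 + Z*(3 - t) (w(Z, t) = 4 + (3 - t)*Z = 4 + Z*(3 - t))
k(R, P) = 15
H = 30 (H = -(-2)*15 = -2*(-15) = 30)
H + 18481 = 30 + 18481 = 18511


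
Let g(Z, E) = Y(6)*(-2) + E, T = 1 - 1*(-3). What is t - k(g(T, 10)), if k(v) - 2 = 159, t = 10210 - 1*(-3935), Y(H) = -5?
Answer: 13984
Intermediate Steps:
T = 4 (T = 1 + 3 = 4)
g(Z, E) = 10 + E (g(Z, E) = -5*(-2) + E = 10 + E)
t = 14145 (t = 10210 + 3935 = 14145)
k(v) = 161 (k(v) = 2 + 159 = 161)
t - k(g(T, 10)) = 14145 - 1*161 = 14145 - 161 = 13984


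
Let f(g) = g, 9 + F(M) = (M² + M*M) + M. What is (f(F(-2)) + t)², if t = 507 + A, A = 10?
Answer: 264196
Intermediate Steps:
F(M) = -9 + M + 2*M² (F(M) = -9 + ((M² + M*M) + M) = -9 + ((M² + M²) + M) = -9 + (2*M² + M) = -9 + (M + 2*M²) = -9 + M + 2*M²)
t = 517 (t = 507 + 10 = 517)
(f(F(-2)) + t)² = ((-9 - 2 + 2*(-2)²) + 517)² = ((-9 - 2 + 2*4) + 517)² = ((-9 - 2 + 8) + 517)² = (-3 + 517)² = 514² = 264196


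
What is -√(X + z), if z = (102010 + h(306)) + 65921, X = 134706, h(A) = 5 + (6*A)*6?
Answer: -√313658 ≈ -560.05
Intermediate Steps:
h(A) = 5 + 36*A
z = 178952 (z = (102010 + (5 + 36*306)) + 65921 = (102010 + (5 + 11016)) + 65921 = (102010 + 11021) + 65921 = 113031 + 65921 = 178952)
-√(X + z) = -√(134706 + 178952) = -√313658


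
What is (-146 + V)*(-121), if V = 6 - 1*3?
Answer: 17303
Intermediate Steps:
V = 3 (V = 6 - 3 = 3)
(-146 + V)*(-121) = (-146 + 3)*(-121) = -143*(-121) = 17303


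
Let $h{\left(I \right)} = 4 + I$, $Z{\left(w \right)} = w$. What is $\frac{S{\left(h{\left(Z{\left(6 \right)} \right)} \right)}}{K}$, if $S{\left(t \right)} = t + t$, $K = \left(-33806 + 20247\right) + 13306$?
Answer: $- \frac{20}{253} \approx -0.079051$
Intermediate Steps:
$K = -253$ ($K = -13559 + 13306 = -253$)
$S{\left(t \right)} = 2 t$
$\frac{S{\left(h{\left(Z{\left(6 \right)} \right)} \right)}}{K} = \frac{2 \left(4 + 6\right)}{-253} = 2 \cdot 10 \left(- \frac{1}{253}\right) = 20 \left(- \frac{1}{253}\right) = - \frac{20}{253}$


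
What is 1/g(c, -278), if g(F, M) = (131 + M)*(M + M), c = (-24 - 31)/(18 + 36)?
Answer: 1/81732 ≈ 1.2235e-5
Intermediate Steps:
c = -55/54 ≈ -1.0185
g(F, M) = 2*M*(131 + M) (g(F, M) = (131 + M)*(2*M) = 2*M*(131 + M))
1/g(c, -278) = 1/(2*(-278)*(131 - 278)) = 1/(2*(-278)*(-147)) = 1/81732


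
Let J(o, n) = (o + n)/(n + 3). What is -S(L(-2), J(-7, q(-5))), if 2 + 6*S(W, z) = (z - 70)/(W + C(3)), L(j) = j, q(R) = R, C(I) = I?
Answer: 11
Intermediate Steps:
J(o, n) = (n + o)/(3 + n)
S(W, z) = -1/3 + (-70 + z)/(6*(3 + W)) (S(W, z) = -1/3 + ((z - 70)/(W + 3))/6 = -1/3 + ((-70 + z)/(3 + W))/6 = -1/3 + (-70 + z)/(6*(3 + W)))
-S(L(-2), J(-7, q(-5))) = -(-76 + (-5 - 7)/(3 - 5) - 2*(-2))/(6*(3 - 2)) = -(-76 - 12/(-2) + 4)/(6*1) = -(-76 - 1/2*(-12) + 4)/6 = -(-76 + 6 + 4)/6 = -(-66)/6 = -1*(-11) = 11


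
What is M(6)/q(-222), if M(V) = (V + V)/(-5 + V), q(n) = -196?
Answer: -3/49 ≈ -0.061224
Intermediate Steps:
M(V) = 2*V/(-5 + V) (M(V) = (2*V)/(-5 + V) = 2*V/(-5 + V))
M(6)/q(-222) = (2*6/(-5 + 6))/(-196) = -6/(98*1) = -6/98 = -1/196*12 = -3/49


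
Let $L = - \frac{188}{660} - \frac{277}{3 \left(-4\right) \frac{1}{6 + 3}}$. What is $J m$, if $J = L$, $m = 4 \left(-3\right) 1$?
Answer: $- \frac{136927}{55} \approx -2489.6$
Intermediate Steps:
$m = -12$ ($m = \left(-12\right) 1 = -12$)
$L = \frac{136927}{660}$ ($L = \left(-188\right) \frac{1}{660} - \frac{277}{\left(-12\right) \frac{1}{9}} = - \frac{47}{165} - \frac{277}{\left(-12\right) \frac{1}{9}} = - \frac{47}{165} - \frac{277}{- \frac{4}{3}} = - \frac{47}{165} - - \frac{831}{4} = - \frac{47}{165} + \frac{831}{4} = \frac{136927}{660} \approx 207.47$)
$J = \frac{136927}{660} \approx 207.47$
$J m = \frac{136927}{660} \left(-12\right) = - \frac{136927}{55}$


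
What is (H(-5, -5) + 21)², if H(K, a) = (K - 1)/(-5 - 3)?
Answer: 7569/16 ≈ 473.06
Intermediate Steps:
H(K, a) = ⅛ - K/8 (H(K, a) = (-1 + K)/(-8) = (-1 + K)*(-⅛) = ⅛ - K/8)
(H(-5, -5) + 21)² = ((⅛ - ⅛*(-5)) + 21)² = ((⅛ + 5/8) + 21)² = (¾ + 21)² = (87/4)² = 7569/16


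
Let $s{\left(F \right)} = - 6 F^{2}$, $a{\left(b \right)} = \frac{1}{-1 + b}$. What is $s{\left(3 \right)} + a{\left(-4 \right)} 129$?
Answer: $- \frac{399}{5} \approx -79.8$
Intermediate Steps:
$s{\left(3 \right)} + a{\left(-4 \right)} 129 = - 6 \cdot 3^{2} + \frac{1}{-1 - 4} \cdot 129 = \left(-6\right) 9 + \frac{1}{-5} \cdot 129 = -54 - \frac{129}{5} = - \frac{399}{5}$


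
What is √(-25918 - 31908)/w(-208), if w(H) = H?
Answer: -I*√57826/208 ≈ -1.1561*I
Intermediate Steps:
√(-25918 - 31908)/w(-208) = √(-25918 - 31908)/(-208) = √(-57826)*(-1/208) = (I*√57826)*(-1/208) = -I*√57826/208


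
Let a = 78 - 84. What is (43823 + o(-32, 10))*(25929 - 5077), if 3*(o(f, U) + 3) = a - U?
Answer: 2740870288/3 ≈ 9.1362e+8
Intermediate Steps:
a = -6
o(f, U) = -5 - U/3 (o(f, U) = -3 + (-6 - U)/3 = -3 + (-2 - U/3) = -5 - U/3)
(43823 + o(-32, 10))*(25929 - 5077) = (43823 + (-5 - ⅓*10))*(25929 - 5077) = (43823 + (-5 - 10/3))*20852 = (43823 - 25/3)*20852 = (131444/3)*20852 = 2740870288/3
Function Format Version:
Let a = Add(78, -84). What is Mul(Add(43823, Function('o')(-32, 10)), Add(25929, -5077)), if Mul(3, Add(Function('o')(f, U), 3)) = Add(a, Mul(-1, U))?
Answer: Rational(2740870288, 3) ≈ 9.1362e+8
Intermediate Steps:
a = -6
Function('o')(f, U) = Add(-5, Mul(Rational(-1, 3), U)) (Function('o')(f, U) = Add(-3, Mul(Rational(1, 3), Add(-6, Mul(-1, U)))) = Add(-3, Add(-2, Mul(Rational(-1, 3), U))) = Add(-5, Mul(Rational(-1, 3), U)))
Mul(Add(43823, Function('o')(-32, 10)), Add(25929, -5077)) = Mul(Add(43823, Add(-5, Mul(Rational(-1, 3), 10))), Add(25929, -5077)) = Mul(Add(43823, Add(-5, Rational(-10, 3))), 20852) = Mul(Add(43823, Rational(-25, 3)), 20852) = Mul(Rational(131444, 3), 20852) = Rational(2740870288, 3)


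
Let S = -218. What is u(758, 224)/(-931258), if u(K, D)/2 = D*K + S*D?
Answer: -120960/465629 ≈ -0.25978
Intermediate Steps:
u(K, D) = -436*D + 2*D*K (u(K, D) = 2*(D*K - 218*D) = 2*(-218*D + D*K) = -436*D + 2*D*K)
u(758, 224)/(-931258) = (2*224*(-218 + 758))/(-931258) = (2*224*540)*(-1/931258) = 241920*(-1/931258) = -120960/465629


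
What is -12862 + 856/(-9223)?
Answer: -118627082/9223 ≈ -12862.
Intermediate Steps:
-12862 + 856/(-9223) = -12862 + 856*(-1/9223) = -12862 - 856/9223 = -118627082/9223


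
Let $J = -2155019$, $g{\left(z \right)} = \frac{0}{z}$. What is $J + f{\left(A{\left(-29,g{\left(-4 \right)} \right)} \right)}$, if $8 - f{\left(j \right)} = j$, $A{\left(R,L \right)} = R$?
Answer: $-2154982$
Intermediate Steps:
$g{\left(z \right)} = 0$
$f{\left(j \right)} = 8 - j$
$J + f{\left(A{\left(-29,g{\left(-4 \right)} \right)} \right)} = -2155019 + \left(8 - -29\right) = -2155019 + \left(8 + 29\right) = -2155019 + 37 = -2154982$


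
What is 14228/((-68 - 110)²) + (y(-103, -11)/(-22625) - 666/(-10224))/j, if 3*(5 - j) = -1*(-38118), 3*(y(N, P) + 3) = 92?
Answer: 1741706980547249/3878609953413000 ≈ 0.44905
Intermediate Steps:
y(N, P) = 83/3 (y(N, P) = -3 + (⅓)*92 = -3 + 92/3 = 83/3)
j = -12701 (j = 5 - (-1)*(-38118)/3 = 5 - ⅓*38118 = 5 - 12706 = -12701)
14228/((-68 - 110)²) + (y(-103, -11)/(-22625) - 666/(-10224))/j = 14228/((-68 - 110)²) + ((83/3)/(-22625) - 666/(-10224))/(-12701) = 14228/((-178)²) + ((83/3)*(-1/22625) - 666*(-1/10224))*(-1/12701) = 14228/31684 + (-83/67875 + 37/568)*(-1/12701) = 14228*(1/31684) + (2464231/38553000)*(-1/12701) = 3557/7921 - 2464231/489661653000 = 1741706980547249/3878609953413000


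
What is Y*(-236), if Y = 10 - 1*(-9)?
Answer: -4484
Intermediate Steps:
Y = 19 (Y = 10 + 9 = 19)
Y*(-236) = 19*(-236) = -4484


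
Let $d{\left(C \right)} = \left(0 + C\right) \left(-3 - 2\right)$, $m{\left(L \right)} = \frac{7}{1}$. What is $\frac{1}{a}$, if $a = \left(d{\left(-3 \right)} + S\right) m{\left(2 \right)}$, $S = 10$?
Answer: $\frac{1}{175} \approx 0.0057143$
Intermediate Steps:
$m{\left(L \right)} = 7$ ($m{\left(L \right)} = 7 \cdot 1 = 7$)
$d{\left(C \right)} = - 5 C$ ($d{\left(C \right)} = C \left(-5\right) = - 5 C$)
$a = 175$ ($a = \left(\left(-5\right) \left(-3\right) + 10\right) 7 = \left(15 + 10\right) 7 = 25 \cdot 7 = 175$)
$\frac{1}{a} = \frac{1}{175}$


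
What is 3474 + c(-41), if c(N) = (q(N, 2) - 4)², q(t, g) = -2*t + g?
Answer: 9874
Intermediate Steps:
q(t, g) = g - 2*t
c(N) = (-2 - 2*N)² (c(N) = ((2 - 2*N) - 4)² = (-2 - 2*N)²)
3474 + c(-41) = 3474 + 4*(1 - 41)² = 3474 + 4*(-40)² = 3474 + 4*1600 = 3474 + 6400 = 9874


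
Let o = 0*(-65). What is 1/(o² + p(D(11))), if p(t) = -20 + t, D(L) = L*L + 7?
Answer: 1/108 ≈ 0.0092593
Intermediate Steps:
D(L) = 7 + L² (D(L) = L² + 7 = 7 + L²)
o = 0
1/(o² + p(D(11))) = 1/(0² + (-20 + (7 + 11²))) = 1/(0 + (-20 + (7 + 121))) = 1/(0 + (-20 + 128)) = 1/(0 + 108) = 1/108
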